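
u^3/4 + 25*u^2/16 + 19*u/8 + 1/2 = (u/4 + 1/2)*(u + 1/4)*(u + 4)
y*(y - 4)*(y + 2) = y^3 - 2*y^2 - 8*y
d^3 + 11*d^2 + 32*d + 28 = (d + 2)^2*(d + 7)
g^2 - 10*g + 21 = (g - 7)*(g - 3)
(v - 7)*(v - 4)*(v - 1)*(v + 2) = v^4 - 10*v^3 + 15*v^2 + 50*v - 56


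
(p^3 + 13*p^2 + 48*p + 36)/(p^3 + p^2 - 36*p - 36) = (p + 6)/(p - 6)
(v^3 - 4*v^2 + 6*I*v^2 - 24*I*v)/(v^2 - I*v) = (v^2 + v*(-4 + 6*I) - 24*I)/(v - I)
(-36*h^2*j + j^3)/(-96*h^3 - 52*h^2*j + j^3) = j*(6*h - j)/(16*h^2 + 6*h*j - j^2)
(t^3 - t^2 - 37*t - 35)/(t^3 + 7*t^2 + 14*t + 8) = (t^2 - 2*t - 35)/(t^2 + 6*t + 8)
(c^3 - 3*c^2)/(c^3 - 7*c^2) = (c - 3)/(c - 7)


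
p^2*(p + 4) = p^3 + 4*p^2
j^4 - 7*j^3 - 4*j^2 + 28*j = j*(j - 7)*(j - 2)*(j + 2)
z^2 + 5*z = z*(z + 5)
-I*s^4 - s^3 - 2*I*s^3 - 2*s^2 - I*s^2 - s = s*(s + 1)*(s - I)*(-I*s - I)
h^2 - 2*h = h*(h - 2)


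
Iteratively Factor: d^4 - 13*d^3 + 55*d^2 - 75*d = (d - 5)*(d^3 - 8*d^2 + 15*d) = (d - 5)*(d - 3)*(d^2 - 5*d) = d*(d - 5)*(d - 3)*(d - 5)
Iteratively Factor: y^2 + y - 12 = (y - 3)*(y + 4)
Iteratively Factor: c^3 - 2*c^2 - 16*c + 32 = (c - 2)*(c^2 - 16) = (c - 2)*(c + 4)*(c - 4)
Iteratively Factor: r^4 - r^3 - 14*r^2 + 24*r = (r + 4)*(r^3 - 5*r^2 + 6*r) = (r - 3)*(r + 4)*(r^2 - 2*r) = r*(r - 3)*(r + 4)*(r - 2)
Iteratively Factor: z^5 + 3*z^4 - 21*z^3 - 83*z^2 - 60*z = (z + 3)*(z^4 - 21*z^2 - 20*z) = (z + 1)*(z + 3)*(z^3 - z^2 - 20*z) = (z - 5)*(z + 1)*(z + 3)*(z^2 + 4*z) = z*(z - 5)*(z + 1)*(z + 3)*(z + 4)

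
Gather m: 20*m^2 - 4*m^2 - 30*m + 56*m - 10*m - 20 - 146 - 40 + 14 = 16*m^2 + 16*m - 192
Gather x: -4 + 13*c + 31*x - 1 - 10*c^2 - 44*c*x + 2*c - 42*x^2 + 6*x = -10*c^2 + 15*c - 42*x^2 + x*(37 - 44*c) - 5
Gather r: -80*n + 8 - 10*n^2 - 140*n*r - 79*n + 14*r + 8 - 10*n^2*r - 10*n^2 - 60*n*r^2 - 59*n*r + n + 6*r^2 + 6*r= -20*n^2 - 158*n + r^2*(6 - 60*n) + r*(-10*n^2 - 199*n + 20) + 16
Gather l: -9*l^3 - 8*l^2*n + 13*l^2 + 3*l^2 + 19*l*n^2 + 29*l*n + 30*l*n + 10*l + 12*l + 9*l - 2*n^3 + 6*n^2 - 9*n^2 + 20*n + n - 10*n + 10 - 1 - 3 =-9*l^3 + l^2*(16 - 8*n) + l*(19*n^2 + 59*n + 31) - 2*n^3 - 3*n^2 + 11*n + 6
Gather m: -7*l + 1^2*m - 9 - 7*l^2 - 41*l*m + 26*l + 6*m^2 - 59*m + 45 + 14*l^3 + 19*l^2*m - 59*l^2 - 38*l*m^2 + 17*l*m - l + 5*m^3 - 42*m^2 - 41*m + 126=14*l^3 - 66*l^2 + 18*l + 5*m^3 + m^2*(-38*l - 36) + m*(19*l^2 - 24*l - 99) + 162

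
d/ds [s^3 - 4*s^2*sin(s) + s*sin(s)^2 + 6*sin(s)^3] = -4*s^2*cos(s) + 3*s^2 - 8*s*sin(s) + s*sin(2*s) + 18*sin(s)^2*cos(s) + sin(s)^2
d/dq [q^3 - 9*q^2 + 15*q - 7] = 3*q^2 - 18*q + 15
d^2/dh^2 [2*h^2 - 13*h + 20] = 4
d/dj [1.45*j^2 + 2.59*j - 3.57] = 2.9*j + 2.59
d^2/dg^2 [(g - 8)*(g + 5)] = 2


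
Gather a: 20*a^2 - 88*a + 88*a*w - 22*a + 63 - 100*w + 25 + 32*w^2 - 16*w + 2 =20*a^2 + a*(88*w - 110) + 32*w^2 - 116*w + 90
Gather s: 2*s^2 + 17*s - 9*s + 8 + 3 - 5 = 2*s^2 + 8*s + 6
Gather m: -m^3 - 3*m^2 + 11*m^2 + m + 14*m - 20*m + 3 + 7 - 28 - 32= -m^3 + 8*m^2 - 5*m - 50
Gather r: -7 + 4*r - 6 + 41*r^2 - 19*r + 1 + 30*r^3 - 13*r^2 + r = 30*r^3 + 28*r^2 - 14*r - 12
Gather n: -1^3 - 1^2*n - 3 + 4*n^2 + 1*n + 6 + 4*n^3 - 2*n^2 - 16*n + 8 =4*n^3 + 2*n^2 - 16*n + 10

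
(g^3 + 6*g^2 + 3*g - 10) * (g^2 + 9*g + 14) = g^5 + 15*g^4 + 71*g^3 + 101*g^2 - 48*g - 140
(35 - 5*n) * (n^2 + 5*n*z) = -5*n^3 - 25*n^2*z + 35*n^2 + 175*n*z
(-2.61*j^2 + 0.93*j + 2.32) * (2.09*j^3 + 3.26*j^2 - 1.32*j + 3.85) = -5.4549*j^5 - 6.5649*j^4 + 11.3258*j^3 - 3.7129*j^2 + 0.5181*j + 8.932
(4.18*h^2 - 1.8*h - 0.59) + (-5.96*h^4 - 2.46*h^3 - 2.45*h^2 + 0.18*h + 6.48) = -5.96*h^4 - 2.46*h^3 + 1.73*h^2 - 1.62*h + 5.89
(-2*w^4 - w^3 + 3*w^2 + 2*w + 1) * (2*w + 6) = -4*w^5 - 14*w^4 + 22*w^2 + 14*w + 6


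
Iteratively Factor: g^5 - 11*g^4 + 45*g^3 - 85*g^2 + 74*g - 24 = (g - 1)*(g^4 - 10*g^3 + 35*g^2 - 50*g + 24) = (g - 3)*(g - 1)*(g^3 - 7*g^2 + 14*g - 8) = (g - 3)*(g - 2)*(g - 1)*(g^2 - 5*g + 4) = (g - 3)*(g - 2)*(g - 1)^2*(g - 4)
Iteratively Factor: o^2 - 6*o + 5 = (o - 5)*(o - 1)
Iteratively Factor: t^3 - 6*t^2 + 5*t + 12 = (t - 3)*(t^2 - 3*t - 4) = (t - 4)*(t - 3)*(t + 1)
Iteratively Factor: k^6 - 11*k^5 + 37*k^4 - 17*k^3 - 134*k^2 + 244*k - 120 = (k + 2)*(k^5 - 13*k^4 + 63*k^3 - 143*k^2 + 152*k - 60) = (k - 1)*(k + 2)*(k^4 - 12*k^3 + 51*k^2 - 92*k + 60) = (k - 2)*(k - 1)*(k + 2)*(k^3 - 10*k^2 + 31*k - 30) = (k - 5)*(k - 2)*(k - 1)*(k + 2)*(k^2 - 5*k + 6) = (k - 5)*(k - 3)*(k - 2)*(k - 1)*(k + 2)*(k - 2)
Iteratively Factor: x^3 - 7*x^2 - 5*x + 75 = (x + 3)*(x^2 - 10*x + 25) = (x - 5)*(x + 3)*(x - 5)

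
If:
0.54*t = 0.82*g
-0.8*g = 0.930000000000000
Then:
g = -1.16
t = -1.77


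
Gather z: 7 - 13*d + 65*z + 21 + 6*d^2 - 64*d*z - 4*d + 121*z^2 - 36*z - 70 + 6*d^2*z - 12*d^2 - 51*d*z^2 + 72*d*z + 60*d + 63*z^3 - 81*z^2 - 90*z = -6*d^2 + 43*d + 63*z^3 + z^2*(40 - 51*d) + z*(6*d^2 + 8*d - 61) - 42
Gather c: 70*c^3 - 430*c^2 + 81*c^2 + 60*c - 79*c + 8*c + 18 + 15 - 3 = 70*c^3 - 349*c^2 - 11*c + 30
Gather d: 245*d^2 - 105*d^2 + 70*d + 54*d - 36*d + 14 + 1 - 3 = 140*d^2 + 88*d + 12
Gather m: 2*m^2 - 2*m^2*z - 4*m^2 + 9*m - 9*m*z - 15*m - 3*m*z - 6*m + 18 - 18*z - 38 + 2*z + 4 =m^2*(-2*z - 2) + m*(-12*z - 12) - 16*z - 16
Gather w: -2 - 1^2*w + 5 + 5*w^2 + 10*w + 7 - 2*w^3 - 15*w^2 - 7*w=-2*w^3 - 10*w^2 + 2*w + 10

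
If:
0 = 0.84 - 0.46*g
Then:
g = 1.83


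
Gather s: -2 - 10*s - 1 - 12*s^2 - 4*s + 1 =-12*s^2 - 14*s - 2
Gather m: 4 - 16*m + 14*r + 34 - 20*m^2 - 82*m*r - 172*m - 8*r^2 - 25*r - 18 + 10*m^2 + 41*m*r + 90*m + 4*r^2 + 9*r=-10*m^2 + m*(-41*r - 98) - 4*r^2 - 2*r + 20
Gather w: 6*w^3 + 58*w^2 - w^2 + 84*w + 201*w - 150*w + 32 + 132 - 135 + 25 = 6*w^3 + 57*w^2 + 135*w + 54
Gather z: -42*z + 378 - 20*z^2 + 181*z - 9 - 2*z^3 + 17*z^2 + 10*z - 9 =-2*z^3 - 3*z^2 + 149*z + 360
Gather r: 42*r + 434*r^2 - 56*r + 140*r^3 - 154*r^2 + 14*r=140*r^3 + 280*r^2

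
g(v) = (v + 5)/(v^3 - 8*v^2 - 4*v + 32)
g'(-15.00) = 0.00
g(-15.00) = 0.00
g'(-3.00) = -0.07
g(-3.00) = -0.04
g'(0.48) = 0.11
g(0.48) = 0.19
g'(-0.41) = 0.02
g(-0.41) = 0.14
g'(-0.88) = -0.03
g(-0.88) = 0.14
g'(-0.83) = -0.02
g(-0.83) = 0.14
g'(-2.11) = -6.18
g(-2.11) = -0.63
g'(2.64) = 0.70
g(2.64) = -0.48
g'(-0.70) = -0.01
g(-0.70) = 0.14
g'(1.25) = 0.51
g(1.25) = 0.38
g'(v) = (v + 5)*(-3*v^2 + 16*v + 4)/(v^3 - 8*v^2 - 4*v + 32)^2 + 1/(v^3 - 8*v^2 - 4*v + 32)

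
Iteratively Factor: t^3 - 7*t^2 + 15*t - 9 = (t - 3)*(t^2 - 4*t + 3) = (t - 3)^2*(t - 1)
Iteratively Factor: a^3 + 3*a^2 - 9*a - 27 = (a + 3)*(a^2 - 9) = (a - 3)*(a + 3)*(a + 3)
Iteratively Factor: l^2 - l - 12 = (l - 4)*(l + 3)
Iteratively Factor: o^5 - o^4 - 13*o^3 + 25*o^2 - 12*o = (o + 4)*(o^4 - 5*o^3 + 7*o^2 - 3*o) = (o - 3)*(o + 4)*(o^3 - 2*o^2 + o) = (o - 3)*(o - 1)*(o + 4)*(o^2 - o) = o*(o - 3)*(o - 1)*(o + 4)*(o - 1)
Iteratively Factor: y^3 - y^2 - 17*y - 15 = (y + 1)*(y^2 - 2*y - 15) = (y + 1)*(y + 3)*(y - 5)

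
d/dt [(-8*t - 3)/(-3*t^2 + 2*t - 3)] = 6*(-4*t^2 - 3*t + 5)/(9*t^4 - 12*t^3 + 22*t^2 - 12*t + 9)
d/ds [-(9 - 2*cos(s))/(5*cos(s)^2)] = 2*(cos(s) - 9)*sin(s)/(5*cos(s)^3)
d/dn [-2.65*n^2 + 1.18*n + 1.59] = 1.18 - 5.3*n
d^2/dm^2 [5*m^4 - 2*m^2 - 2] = 60*m^2 - 4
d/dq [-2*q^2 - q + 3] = -4*q - 1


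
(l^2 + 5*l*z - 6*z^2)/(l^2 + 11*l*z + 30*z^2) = (l - z)/(l + 5*z)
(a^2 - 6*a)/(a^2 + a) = (a - 6)/(a + 1)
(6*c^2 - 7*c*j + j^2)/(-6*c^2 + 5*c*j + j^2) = (-6*c + j)/(6*c + j)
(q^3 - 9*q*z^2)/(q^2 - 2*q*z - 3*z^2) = q*(q + 3*z)/(q + z)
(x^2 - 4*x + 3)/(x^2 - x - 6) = (x - 1)/(x + 2)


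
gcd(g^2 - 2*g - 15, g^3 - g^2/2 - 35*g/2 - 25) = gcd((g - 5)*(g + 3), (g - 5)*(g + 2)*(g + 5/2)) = g - 5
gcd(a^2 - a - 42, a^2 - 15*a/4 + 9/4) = 1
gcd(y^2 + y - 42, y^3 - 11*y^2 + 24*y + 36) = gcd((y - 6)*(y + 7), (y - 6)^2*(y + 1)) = y - 6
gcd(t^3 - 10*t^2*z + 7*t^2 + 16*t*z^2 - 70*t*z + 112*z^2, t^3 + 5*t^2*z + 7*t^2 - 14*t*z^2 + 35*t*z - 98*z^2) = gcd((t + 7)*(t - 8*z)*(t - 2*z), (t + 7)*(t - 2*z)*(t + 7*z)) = -t^2 + 2*t*z - 7*t + 14*z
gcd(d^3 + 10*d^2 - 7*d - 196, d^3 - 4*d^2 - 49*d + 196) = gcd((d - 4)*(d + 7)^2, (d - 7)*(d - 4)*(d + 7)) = d^2 + 3*d - 28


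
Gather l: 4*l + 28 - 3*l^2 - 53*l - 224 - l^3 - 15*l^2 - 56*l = -l^3 - 18*l^2 - 105*l - 196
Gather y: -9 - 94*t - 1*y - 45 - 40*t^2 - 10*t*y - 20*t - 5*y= -40*t^2 - 114*t + y*(-10*t - 6) - 54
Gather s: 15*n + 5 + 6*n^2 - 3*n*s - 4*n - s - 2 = 6*n^2 + 11*n + s*(-3*n - 1) + 3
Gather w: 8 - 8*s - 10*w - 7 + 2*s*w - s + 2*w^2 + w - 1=-9*s + 2*w^2 + w*(2*s - 9)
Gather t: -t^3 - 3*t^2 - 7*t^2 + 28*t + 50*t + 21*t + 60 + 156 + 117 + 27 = -t^3 - 10*t^2 + 99*t + 360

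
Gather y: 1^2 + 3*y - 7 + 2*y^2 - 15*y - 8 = 2*y^2 - 12*y - 14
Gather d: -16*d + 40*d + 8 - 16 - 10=24*d - 18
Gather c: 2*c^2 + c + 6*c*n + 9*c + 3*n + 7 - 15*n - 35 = 2*c^2 + c*(6*n + 10) - 12*n - 28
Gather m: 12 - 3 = 9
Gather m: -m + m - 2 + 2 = 0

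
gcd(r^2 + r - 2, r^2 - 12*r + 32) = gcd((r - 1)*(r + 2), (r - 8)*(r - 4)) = 1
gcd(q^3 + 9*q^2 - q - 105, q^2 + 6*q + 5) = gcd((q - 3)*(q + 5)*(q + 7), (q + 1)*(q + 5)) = q + 5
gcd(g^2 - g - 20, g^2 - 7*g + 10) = g - 5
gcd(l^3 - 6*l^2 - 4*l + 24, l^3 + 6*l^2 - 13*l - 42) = l + 2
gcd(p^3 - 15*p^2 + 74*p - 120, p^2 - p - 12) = p - 4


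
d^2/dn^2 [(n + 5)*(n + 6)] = 2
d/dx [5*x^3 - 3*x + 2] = 15*x^2 - 3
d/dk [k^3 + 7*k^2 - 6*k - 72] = 3*k^2 + 14*k - 6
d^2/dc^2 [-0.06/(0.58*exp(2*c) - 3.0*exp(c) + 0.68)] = ((0.1392*exp(c) - 0.18)*(0.58*exp(2*c) - 3.0*exp(c) + 0.68) - 0.06*(1.16*exp(c) - 3.0)*(2.32*exp(c) - 6.0)*exp(c))*exp(c)/(0.58*exp(2*c) - 3.0*exp(c) + 0.68)^3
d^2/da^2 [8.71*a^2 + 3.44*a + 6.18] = 17.4200000000000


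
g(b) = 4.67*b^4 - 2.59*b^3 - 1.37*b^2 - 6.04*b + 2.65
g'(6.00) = 3732.68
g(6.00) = 5409.97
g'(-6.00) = -4304.20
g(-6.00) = 6601.33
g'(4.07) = 1113.49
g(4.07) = 1062.19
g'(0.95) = 0.36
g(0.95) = -2.74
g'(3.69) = 816.60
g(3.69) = 697.39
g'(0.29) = -7.03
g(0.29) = 0.75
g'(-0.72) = -15.07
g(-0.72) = 8.51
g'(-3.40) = -820.74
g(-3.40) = 733.22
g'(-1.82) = -139.40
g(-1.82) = 75.96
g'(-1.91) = -159.31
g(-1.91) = 89.39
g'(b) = 18.68*b^3 - 7.77*b^2 - 2.74*b - 6.04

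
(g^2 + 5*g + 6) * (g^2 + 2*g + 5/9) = g^4 + 7*g^3 + 149*g^2/9 + 133*g/9 + 10/3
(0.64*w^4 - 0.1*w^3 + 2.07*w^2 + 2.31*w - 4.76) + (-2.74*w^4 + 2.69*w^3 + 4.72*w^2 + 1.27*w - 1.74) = -2.1*w^4 + 2.59*w^3 + 6.79*w^2 + 3.58*w - 6.5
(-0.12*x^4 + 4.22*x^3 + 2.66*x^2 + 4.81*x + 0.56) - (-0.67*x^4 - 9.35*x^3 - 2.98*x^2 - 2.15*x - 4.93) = 0.55*x^4 + 13.57*x^3 + 5.64*x^2 + 6.96*x + 5.49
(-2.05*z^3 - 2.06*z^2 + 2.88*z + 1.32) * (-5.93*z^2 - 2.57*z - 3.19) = 12.1565*z^5 + 17.4843*z^4 - 5.2447*z^3 - 8.6578*z^2 - 12.5796*z - 4.2108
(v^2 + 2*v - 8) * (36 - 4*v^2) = -4*v^4 - 8*v^3 + 68*v^2 + 72*v - 288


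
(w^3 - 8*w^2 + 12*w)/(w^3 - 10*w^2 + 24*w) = (w - 2)/(w - 4)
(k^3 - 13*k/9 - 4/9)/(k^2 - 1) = (k^2 - k - 4/9)/(k - 1)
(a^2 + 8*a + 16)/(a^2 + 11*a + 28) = (a + 4)/(a + 7)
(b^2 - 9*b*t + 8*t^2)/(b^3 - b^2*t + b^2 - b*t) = (b - 8*t)/(b*(b + 1))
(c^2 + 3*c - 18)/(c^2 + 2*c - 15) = (c + 6)/(c + 5)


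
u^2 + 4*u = u*(u + 4)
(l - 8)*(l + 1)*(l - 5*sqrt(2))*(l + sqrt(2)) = l^4 - 7*l^3 - 4*sqrt(2)*l^3 - 18*l^2 + 28*sqrt(2)*l^2 + 32*sqrt(2)*l + 70*l + 80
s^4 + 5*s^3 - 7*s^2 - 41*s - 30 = (s - 3)*(s + 1)*(s + 2)*(s + 5)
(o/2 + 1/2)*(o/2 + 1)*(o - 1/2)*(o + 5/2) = o^4/4 + 5*o^3/4 + 27*o^2/16 + o/16 - 5/8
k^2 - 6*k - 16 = (k - 8)*(k + 2)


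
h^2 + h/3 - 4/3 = (h - 1)*(h + 4/3)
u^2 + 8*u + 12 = (u + 2)*(u + 6)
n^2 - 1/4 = (n - 1/2)*(n + 1/2)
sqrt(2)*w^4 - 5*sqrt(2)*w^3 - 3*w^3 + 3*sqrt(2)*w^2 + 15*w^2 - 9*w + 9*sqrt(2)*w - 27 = (w - 3)^2*(w - 3*sqrt(2)/2)*(sqrt(2)*w + sqrt(2))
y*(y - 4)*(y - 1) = y^3 - 5*y^2 + 4*y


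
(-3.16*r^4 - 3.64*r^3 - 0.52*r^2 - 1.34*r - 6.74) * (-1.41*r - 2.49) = 4.4556*r^5 + 13.0008*r^4 + 9.7968*r^3 + 3.1842*r^2 + 12.84*r + 16.7826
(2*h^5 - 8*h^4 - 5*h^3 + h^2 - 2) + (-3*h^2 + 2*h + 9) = 2*h^5 - 8*h^4 - 5*h^3 - 2*h^2 + 2*h + 7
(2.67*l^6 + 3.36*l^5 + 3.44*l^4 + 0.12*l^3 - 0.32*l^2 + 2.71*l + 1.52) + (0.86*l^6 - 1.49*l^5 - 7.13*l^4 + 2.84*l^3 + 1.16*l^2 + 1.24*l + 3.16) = 3.53*l^6 + 1.87*l^5 - 3.69*l^4 + 2.96*l^3 + 0.84*l^2 + 3.95*l + 4.68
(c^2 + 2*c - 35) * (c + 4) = c^3 + 6*c^2 - 27*c - 140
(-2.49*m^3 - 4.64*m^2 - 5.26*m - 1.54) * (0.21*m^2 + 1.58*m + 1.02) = -0.5229*m^5 - 4.9086*m^4 - 10.9756*m^3 - 13.367*m^2 - 7.7984*m - 1.5708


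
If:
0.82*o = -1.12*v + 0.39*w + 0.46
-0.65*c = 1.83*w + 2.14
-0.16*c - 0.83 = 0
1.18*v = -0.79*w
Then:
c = -5.19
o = 1.50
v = -0.45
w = 0.67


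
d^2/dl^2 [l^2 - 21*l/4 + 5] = 2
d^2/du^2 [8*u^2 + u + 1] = 16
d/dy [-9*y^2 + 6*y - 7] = 6 - 18*y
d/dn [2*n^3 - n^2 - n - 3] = 6*n^2 - 2*n - 1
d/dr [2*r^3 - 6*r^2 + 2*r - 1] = 6*r^2 - 12*r + 2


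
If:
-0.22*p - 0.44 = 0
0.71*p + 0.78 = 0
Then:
No Solution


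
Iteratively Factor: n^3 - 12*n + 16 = (n - 2)*(n^2 + 2*n - 8) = (n - 2)*(n + 4)*(n - 2)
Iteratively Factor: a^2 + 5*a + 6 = (a + 2)*(a + 3)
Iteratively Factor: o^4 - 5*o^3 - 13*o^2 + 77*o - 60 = (o - 5)*(o^3 - 13*o + 12) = (o - 5)*(o - 3)*(o^2 + 3*o - 4) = (o - 5)*(o - 3)*(o + 4)*(o - 1)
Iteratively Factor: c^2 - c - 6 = (c + 2)*(c - 3)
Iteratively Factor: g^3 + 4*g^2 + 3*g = (g + 1)*(g^2 + 3*g) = (g + 1)*(g + 3)*(g)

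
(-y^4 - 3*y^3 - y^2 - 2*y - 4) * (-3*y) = 3*y^5 + 9*y^4 + 3*y^3 + 6*y^2 + 12*y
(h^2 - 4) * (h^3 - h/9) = h^5 - 37*h^3/9 + 4*h/9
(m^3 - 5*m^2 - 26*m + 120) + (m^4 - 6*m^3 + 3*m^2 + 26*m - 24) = m^4 - 5*m^3 - 2*m^2 + 96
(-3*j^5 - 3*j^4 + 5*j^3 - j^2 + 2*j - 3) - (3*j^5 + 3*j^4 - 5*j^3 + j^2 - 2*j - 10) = -6*j^5 - 6*j^4 + 10*j^3 - 2*j^2 + 4*j + 7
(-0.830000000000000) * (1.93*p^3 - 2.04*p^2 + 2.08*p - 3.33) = -1.6019*p^3 + 1.6932*p^2 - 1.7264*p + 2.7639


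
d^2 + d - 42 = (d - 6)*(d + 7)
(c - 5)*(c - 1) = c^2 - 6*c + 5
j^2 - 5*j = j*(j - 5)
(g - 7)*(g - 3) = g^2 - 10*g + 21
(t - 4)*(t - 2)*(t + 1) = t^3 - 5*t^2 + 2*t + 8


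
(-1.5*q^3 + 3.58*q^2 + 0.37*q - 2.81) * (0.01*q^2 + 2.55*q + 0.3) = -0.015*q^5 - 3.7892*q^4 + 8.6827*q^3 + 1.9894*q^2 - 7.0545*q - 0.843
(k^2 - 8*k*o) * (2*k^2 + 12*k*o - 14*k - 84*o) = 2*k^4 - 4*k^3*o - 14*k^3 - 96*k^2*o^2 + 28*k^2*o + 672*k*o^2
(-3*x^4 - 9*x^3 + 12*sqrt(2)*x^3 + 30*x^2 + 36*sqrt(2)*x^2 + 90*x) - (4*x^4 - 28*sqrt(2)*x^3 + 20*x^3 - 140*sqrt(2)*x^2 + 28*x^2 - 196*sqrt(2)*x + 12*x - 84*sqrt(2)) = -7*x^4 - 29*x^3 + 40*sqrt(2)*x^3 + 2*x^2 + 176*sqrt(2)*x^2 + 78*x + 196*sqrt(2)*x + 84*sqrt(2)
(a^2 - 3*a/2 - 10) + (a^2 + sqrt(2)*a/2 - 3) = 2*a^2 - 3*a/2 + sqrt(2)*a/2 - 13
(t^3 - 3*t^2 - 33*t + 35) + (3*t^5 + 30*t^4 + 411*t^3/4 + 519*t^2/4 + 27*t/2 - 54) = 3*t^5 + 30*t^4 + 415*t^3/4 + 507*t^2/4 - 39*t/2 - 19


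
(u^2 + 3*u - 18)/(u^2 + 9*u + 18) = (u - 3)/(u + 3)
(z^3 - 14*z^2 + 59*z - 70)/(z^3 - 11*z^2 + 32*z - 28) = (z - 5)/(z - 2)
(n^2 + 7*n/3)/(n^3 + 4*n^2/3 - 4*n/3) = (3*n + 7)/(3*n^2 + 4*n - 4)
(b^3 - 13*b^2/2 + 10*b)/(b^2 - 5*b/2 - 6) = b*(2*b - 5)/(2*b + 3)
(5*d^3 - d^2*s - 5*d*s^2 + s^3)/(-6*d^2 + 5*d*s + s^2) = (-5*d^2 - 4*d*s + s^2)/(6*d + s)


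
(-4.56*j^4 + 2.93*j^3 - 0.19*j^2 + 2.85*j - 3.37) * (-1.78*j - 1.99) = 8.1168*j^5 + 3.859*j^4 - 5.4925*j^3 - 4.6949*j^2 + 0.327100000000001*j + 6.7063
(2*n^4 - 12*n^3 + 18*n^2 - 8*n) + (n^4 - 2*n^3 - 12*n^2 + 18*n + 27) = 3*n^4 - 14*n^3 + 6*n^2 + 10*n + 27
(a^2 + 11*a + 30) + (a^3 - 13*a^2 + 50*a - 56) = a^3 - 12*a^2 + 61*a - 26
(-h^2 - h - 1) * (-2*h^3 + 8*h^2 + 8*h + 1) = 2*h^5 - 6*h^4 - 14*h^3 - 17*h^2 - 9*h - 1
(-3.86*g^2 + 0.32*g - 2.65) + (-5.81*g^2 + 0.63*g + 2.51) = -9.67*g^2 + 0.95*g - 0.14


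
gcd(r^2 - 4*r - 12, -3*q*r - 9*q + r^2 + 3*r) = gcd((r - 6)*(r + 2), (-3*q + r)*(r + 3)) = 1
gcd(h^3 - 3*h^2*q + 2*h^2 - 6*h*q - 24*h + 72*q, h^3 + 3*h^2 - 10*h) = 1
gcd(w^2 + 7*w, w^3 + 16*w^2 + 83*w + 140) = w + 7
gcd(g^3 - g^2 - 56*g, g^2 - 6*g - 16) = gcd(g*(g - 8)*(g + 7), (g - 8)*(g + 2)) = g - 8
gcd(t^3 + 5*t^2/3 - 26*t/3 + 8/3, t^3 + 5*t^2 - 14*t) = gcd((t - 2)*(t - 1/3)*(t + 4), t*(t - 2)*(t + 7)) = t - 2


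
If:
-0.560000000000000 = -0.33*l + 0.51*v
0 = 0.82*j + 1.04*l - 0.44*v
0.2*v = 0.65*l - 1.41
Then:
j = -2.70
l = 2.29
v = 0.38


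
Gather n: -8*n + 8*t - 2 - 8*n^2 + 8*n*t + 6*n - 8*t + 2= -8*n^2 + n*(8*t - 2)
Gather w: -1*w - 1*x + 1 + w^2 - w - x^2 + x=w^2 - 2*w - x^2 + 1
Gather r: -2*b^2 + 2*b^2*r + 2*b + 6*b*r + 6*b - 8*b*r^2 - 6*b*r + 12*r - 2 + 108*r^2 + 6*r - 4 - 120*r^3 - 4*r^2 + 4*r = -2*b^2 + 8*b - 120*r^3 + r^2*(104 - 8*b) + r*(2*b^2 + 22) - 6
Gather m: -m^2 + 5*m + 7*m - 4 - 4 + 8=-m^2 + 12*m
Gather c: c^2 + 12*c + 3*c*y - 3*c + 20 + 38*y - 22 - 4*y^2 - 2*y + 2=c^2 + c*(3*y + 9) - 4*y^2 + 36*y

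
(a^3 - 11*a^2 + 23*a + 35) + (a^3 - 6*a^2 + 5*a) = 2*a^3 - 17*a^2 + 28*a + 35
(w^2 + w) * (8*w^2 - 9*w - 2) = 8*w^4 - w^3 - 11*w^2 - 2*w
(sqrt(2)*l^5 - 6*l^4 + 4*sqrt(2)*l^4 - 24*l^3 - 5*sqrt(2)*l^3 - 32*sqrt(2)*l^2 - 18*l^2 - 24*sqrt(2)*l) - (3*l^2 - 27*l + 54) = sqrt(2)*l^5 - 6*l^4 + 4*sqrt(2)*l^4 - 24*l^3 - 5*sqrt(2)*l^3 - 32*sqrt(2)*l^2 - 21*l^2 - 24*sqrt(2)*l + 27*l - 54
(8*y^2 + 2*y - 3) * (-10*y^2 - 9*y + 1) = -80*y^4 - 92*y^3 + 20*y^2 + 29*y - 3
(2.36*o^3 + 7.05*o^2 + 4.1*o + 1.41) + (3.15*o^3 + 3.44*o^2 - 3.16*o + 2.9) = 5.51*o^3 + 10.49*o^2 + 0.94*o + 4.31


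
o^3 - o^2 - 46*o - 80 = (o - 8)*(o + 2)*(o + 5)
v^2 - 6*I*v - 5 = (v - 5*I)*(v - I)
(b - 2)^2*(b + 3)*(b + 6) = b^4 + 5*b^3 - 14*b^2 - 36*b + 72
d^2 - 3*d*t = d*(d - 3*t)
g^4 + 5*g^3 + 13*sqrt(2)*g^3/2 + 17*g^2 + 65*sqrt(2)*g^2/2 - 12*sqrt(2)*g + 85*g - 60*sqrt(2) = (g + 5)*(g - sqrt(2)/2)*(g + 3*sqrt(2))*(g + 4*sqrt(2))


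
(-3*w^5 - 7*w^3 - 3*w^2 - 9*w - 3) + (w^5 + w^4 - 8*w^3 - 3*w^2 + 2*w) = -2*w^5 + w^4 - 15*w^3 - 6*w^2 - 7*w - 3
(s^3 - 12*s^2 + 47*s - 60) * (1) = s^3 - 12*s^2 + 47*s - 60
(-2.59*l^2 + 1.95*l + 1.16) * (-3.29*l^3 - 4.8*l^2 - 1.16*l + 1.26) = 8.5211*l^5 + 6.0165*l^4 - 10.172*l^3 - 11.0934*l^2 + 1.1114*l + 1.4616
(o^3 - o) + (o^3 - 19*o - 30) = 2*o^3 - 20*o - 30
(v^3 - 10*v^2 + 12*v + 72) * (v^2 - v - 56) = v^5 - 11*v^4 - 34*v^3 + 620*v^2 - 744*v - 4032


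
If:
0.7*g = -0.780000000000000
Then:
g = -1.11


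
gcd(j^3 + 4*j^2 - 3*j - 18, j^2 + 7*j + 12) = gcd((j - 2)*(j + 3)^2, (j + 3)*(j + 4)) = j + 3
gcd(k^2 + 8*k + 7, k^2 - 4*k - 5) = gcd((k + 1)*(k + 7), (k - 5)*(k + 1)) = k + 1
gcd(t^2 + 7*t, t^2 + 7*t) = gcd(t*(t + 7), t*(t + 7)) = t^2 + 7*t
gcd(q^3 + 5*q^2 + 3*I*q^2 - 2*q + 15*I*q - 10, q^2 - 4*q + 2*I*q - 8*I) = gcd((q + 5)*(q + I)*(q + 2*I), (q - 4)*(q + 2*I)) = q + 2*I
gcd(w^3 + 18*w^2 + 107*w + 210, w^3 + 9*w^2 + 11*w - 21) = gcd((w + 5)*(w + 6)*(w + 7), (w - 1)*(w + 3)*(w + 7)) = w + 7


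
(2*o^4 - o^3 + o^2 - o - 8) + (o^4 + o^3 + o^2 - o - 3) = 3*o^4 + 2*o^2 - 2*o - 11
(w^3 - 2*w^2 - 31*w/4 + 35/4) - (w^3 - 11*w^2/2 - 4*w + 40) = 7*w^2/2 - 15*w/4 - 125/4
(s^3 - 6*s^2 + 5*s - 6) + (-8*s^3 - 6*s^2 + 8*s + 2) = -7*s^3 - 12*s^2 + 13*s - 4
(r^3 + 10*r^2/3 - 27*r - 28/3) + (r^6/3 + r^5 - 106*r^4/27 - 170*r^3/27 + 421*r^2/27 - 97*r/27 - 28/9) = r^6/3 + r^5 - 106*r^4/27 - 143*r^3/27 + 511*r^2/27 - 826*r/27 - 112/9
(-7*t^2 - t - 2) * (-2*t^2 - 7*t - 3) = 14*t^4 + 51*t^3 + 32*t^2 + 17*t + 6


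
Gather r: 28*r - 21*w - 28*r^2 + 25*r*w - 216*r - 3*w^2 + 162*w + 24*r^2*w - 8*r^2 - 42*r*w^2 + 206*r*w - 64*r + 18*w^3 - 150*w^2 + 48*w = r^2*(24*w - 36) + r*(-42*w^2 + 231*w - 252) + 18*w^3 - 153*w^2 + 189*w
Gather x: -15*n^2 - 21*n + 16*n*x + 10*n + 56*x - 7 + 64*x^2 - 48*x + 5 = -15*n^2 - 11*n + 64*x^2 + x*(16*n + 8) - 2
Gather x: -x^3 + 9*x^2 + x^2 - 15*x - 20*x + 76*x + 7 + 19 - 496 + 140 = -x^3 + 10*x^2 + 41*x - 330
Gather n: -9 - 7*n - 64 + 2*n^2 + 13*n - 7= 2*n^2 + 6*n - 80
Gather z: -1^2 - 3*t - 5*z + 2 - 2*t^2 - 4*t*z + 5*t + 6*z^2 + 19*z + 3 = -2*t^2 + 2*t + 6*z^2 + z*(14 - 4*t) + 4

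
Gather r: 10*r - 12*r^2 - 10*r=-12*r^2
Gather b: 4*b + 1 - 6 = 4*b - 5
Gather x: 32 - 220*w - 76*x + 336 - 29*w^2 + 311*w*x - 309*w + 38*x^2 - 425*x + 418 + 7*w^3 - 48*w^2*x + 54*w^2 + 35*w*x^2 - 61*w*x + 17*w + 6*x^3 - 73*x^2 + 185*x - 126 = 7*w^3 + 25*w^2 - 512*w + 6*x^3 + x^2*(35*w - 35) + x*(-48*w^2 + 250*w - 316) + 660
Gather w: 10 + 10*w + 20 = 10*w + 30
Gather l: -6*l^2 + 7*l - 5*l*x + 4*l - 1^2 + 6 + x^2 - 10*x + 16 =-6*l^2 + l*(11 - 5*x) + x^2 - 10*x + 21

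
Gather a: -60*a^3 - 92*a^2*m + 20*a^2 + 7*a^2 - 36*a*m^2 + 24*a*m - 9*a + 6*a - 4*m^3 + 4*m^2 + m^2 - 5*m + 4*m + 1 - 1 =-60*a^3 + a^2*(27 - 92*m) + a*(-36*m^2 + 24*m - 3) - 4*m^3 + 5*m^2 - m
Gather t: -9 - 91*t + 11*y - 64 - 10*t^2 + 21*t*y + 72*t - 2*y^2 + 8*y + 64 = -10*t^2 + t*(21*y - 19) - 2*y^2 + 19*y - 9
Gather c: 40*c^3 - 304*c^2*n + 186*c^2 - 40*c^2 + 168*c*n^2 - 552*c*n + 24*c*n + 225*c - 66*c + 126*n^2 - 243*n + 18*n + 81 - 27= 40*c^3 + c^2*(146 - 304*n) + c*(168*n^2 - 528*n + 159) + 126*n^2 - 225*n + 54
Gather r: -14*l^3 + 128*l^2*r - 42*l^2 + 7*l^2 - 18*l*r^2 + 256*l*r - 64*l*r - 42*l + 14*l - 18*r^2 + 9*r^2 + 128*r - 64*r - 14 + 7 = -14*l^3 - 35*l^2 - 28*l + r^2*(-18*l - 9) + r*(128*l^2 + 192*l + 64) - 7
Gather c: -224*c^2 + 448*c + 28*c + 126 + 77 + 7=-224*c^2 + 476*c + 210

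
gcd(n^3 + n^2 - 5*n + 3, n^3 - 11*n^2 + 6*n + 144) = n + 3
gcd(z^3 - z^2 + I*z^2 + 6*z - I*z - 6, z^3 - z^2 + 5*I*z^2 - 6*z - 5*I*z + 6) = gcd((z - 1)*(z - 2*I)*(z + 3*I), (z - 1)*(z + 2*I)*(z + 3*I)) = z^2 + z*(-1 + 3*I) - 3*I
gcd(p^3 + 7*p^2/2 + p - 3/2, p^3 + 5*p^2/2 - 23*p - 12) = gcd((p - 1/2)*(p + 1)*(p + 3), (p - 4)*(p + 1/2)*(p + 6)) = 1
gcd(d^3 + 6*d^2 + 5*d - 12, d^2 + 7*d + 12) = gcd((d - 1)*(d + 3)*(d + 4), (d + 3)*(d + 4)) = d^2 + 7*d + 12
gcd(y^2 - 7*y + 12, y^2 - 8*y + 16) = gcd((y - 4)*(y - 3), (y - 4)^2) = y - 4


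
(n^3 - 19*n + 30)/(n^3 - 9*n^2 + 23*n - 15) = (n^2 + 3*n - 10)/(n^2 - 6*n + 5)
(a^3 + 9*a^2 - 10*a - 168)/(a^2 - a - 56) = (a^2 + 2*a - 24)/(a - 8)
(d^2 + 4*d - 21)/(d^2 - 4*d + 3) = (d + 7)/(d - 1)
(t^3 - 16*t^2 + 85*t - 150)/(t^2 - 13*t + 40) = (t^2 - 11*t + 30)/(t - 8)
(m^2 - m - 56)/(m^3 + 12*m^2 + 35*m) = (m - 8)/(m*(m + 5))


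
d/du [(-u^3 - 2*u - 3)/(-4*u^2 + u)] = (4*u^4 - 2*u^3 - 8*u^2 - 24*u + 3)/(u^2*(16*u^2 - 8*u + 1))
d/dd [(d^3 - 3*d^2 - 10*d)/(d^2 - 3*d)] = (d^2 - 6*d + 19)/(d^2 - 6*d + 9)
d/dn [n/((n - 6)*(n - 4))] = (24 - n^2)/(n^4 - 20*n^3 + 148*n^2 - 480*n + 576)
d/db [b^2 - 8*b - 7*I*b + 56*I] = 2*b - 8 - 7*I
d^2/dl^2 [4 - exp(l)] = -exp(l)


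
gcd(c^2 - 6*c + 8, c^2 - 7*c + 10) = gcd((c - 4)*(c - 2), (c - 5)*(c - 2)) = c - 2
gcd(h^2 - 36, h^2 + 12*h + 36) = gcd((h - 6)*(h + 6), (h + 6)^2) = h + 6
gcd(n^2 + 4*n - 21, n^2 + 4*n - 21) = n^2 + 4*n - 21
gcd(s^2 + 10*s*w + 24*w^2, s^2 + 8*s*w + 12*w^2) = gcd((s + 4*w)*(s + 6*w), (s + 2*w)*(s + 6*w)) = s + 6*w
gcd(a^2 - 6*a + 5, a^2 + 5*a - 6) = a - 1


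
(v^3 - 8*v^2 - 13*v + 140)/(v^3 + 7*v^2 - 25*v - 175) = (v^2 - 3*v - 28)/(v^2 + 12*v + 35)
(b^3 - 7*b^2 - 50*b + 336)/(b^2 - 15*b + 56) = (b^2 + b - 42)/(b - 7)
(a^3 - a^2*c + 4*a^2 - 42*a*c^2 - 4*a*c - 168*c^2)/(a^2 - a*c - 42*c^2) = a + 4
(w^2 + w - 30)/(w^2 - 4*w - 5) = (w + 6)/(w + 1)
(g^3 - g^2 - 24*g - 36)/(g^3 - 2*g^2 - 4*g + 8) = (g^2 - 3*g - 18)/(g^2 - 4*g + 4)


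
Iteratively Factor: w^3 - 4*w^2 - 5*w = (w + 1)*(w^2 - 5*w) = (w - 5)*(w + 1)*(w)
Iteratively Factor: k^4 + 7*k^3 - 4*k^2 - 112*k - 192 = (k + 3)*(k^3 + 4*k^2 - 16*k - 64) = (k + 3)*(k + 4)*(k^2 - 16) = (k - 4)*(k + 3)*(k + 4)*(k + 4)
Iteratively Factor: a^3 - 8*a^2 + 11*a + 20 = (a - 5)*(a^2 - 3*a - 4) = (a - 5)*(a + 1)*(a - 4)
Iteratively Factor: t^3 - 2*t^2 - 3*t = (t + 1)*(t^2 - 3*t) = (t - 3)*(t + 1)*(t)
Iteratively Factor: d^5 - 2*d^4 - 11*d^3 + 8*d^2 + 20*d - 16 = (d - 4)*(d^4 + 2*d^3 - 3*d^2 - 4*d + 4) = (d - 4)*(d + 2)*(d^3 - 3*d + 2) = (d - 4)*(d - 1)*(d + 2)*(d^2 + d - 2) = (d - 4)*(d - 1)*(d + 2)^2*(d - 1)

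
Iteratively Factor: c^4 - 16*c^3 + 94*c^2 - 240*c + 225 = (c - 3)*(c^3 - 13*c^2 + 55*c - 75) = (c - 5)*(c - 3)*(c^2 - 8*c + 15) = (c - 5)^2*(c - 3)*(c - 3)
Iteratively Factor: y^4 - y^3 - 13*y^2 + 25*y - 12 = (y - 1)*(y^3 - 13*y + 12) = (y - 3)*(y - 1)*(y^2 + 3*y - 4) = (y - 3)*(y - 1)^2*(y + 4)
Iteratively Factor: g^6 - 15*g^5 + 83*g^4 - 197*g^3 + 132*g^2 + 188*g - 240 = (g - 2)*(g^5 - 13*g^4 + 57*g^3 - 83*g^2 - 34*g + 120) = (g - 5)*(g - 2)*(g^4 - 8*g^3 + 17*g^2 + 2*g - 24) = (g - 5)*(g - 2)^2*(g^3 - 6*g^2 + 5*g + 12) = (g - 5)*(g - 4)*(g - 2)^2*(g^2 - 2*g - 3) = (g - 5)*(g - 4)*(g - 2)^2*(g + 1)*(g - 3)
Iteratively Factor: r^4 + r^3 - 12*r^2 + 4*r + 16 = (r + 1)*(r^3 - 12*r + 16) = (r + 1)*(r + 4)*(r^2 - 4*r + 4) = (r - 2)*(r + 1)*(r + 4)*(r - 2)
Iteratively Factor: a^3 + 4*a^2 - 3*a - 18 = (a + 3)*(a^2 + a - 6) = (a - 2)*(a + 3)*(a + 3)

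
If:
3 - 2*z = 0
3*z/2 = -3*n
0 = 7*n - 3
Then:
No Solution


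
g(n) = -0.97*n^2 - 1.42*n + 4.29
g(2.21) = -3.59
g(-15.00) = -192.66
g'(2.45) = -6.17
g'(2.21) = -5.71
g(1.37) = 0.52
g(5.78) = -36.32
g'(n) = -1.94*n - 1.42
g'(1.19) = -3.73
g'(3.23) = -7.69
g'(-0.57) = -0.31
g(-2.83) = 0.54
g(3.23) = -10.42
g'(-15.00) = 27.68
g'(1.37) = -4.08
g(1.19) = 1.23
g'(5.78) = -12.63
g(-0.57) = 4.78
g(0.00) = 4.29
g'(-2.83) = 4.07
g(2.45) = -5.01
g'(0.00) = -1.42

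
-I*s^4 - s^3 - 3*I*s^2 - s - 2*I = (s - 2*I)*(s - I)*(s + I)*(-I*s + 1)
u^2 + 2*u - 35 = (u - 5)*(u + 7)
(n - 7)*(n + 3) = n^2 - 4*n - 21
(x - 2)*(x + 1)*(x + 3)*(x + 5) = x^4 + 7*x^3 + 5*x^2 - 31*x - 30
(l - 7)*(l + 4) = l^2 - 3*l - 28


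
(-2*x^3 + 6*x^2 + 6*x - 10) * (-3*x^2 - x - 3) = 6*x^5 - 16*x^4 - 18*x^3 + 6*x^2 - 8*x + 30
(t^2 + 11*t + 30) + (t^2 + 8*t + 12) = 2*t^2 + 19*t + 42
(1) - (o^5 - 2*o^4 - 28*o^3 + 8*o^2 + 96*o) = -o^5 + 2*o^4 + 28*o^3 - 8*o^2 - 96*o + 1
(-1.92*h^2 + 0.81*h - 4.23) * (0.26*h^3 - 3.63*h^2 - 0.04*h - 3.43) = -0.4992*h^5 + 7.1802*h^4 - 3.9633*h^3 + 21.9081*h^2 - 2.6091*h + 14.5089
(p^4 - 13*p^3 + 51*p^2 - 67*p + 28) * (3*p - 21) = 3*p^5 - 60*p^4 + 426*p^3 - 1272*p^2 + 1491*p - 588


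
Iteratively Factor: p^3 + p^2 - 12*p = (p + 4)*(p^2 - 3*p) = (p - 3)*(p + 4)*(p)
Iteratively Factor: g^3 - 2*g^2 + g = (g - 1)*(g^2 - g) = (g - 1)^2*(g)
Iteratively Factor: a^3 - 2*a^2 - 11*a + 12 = (a - 1)*(a^2 - a - 12) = (a - 4)*(a - 1)*(a + 3)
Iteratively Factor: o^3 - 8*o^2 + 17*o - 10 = (o - 1)*(o^2 - 7*o + 10) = (o - 5)*(o - 1)*(o - 2)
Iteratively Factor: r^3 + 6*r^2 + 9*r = (r + 3)*(r^2 + 3*r) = (r + 3)^2*(r)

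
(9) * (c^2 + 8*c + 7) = 9*c^2 + 72*c + 63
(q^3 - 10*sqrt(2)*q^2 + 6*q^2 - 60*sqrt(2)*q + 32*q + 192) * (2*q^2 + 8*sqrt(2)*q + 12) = 2*q^5 - 12*sqrt(2)*q^4 + 12*q^4 - 72*sqrt(2)*q^3 - 84*q^3 - 504*q^2 + 136*sqrt(2)*q^2 + 384*q + 816*sqrt(2)*q + 2304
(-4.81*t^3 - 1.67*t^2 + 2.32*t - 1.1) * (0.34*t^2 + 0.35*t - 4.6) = -1.6354*t^5 - 2.2513*t^4 + 22.3303*t^3 + 8.12*t^2 - 11.057*t + 5.06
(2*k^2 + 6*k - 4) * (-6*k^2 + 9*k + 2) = -12*k^4 - 18*k^3 + 82*k^2 - 24*k - 8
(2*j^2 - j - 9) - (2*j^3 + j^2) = -2*j^3 + j^2 - j - 9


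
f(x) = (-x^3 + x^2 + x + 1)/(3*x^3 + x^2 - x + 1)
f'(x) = (-9*x^2 - 2*x + 1)*(-x^3 + x^2 + x + 1)/(3*x^3 + x^2 - x + 1)^2 + (-3*x^2 + 2*x + 1)/(3*x^3 + x^2 - x + 1)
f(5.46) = -0.25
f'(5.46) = -0.02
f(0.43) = 1.55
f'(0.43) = -1.06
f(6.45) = -0.26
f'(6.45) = -0.01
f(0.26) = 1.52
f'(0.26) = 1.30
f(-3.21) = -0.49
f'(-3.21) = -0.06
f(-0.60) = 0.74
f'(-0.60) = -1.57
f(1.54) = 0.10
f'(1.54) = -0.42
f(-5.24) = -0.42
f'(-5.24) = -0.02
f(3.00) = -0.16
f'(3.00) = -0.07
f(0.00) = 1.00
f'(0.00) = 2.00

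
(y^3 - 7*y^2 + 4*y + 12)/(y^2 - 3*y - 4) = (y^2 - 8*y + 12)/(y - 4)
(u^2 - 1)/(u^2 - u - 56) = (1 - u^2)/(-u^2 + u + 56)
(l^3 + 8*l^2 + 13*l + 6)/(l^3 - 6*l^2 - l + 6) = (l^2 + 7*l + 6)/(l^2 - 7*l + 6)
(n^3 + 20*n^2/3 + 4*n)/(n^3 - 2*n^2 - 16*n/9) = 3*(n + 6)/(3*n - 8)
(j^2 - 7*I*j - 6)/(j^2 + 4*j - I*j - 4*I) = (j - 6*I)/(j + 4)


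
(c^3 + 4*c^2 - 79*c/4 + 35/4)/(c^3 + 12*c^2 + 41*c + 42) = (c^2 - 3*c + 5/4)/(c^2 + 5*c + 6)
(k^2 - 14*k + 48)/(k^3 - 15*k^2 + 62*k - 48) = 1/(k - 1)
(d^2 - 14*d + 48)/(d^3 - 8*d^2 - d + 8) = (d - 6)/(d^2 - 1)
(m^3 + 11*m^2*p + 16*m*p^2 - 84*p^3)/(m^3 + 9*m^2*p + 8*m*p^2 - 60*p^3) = (m + 7*p)/(m + 5*p)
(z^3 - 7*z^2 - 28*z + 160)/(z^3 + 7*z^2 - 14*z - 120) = (z - 8)/(z + 6)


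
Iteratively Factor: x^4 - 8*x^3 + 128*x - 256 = (x - 4)*(x^3 - 4*x^2 - 16*x + 64) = (x - 4)^2*(x^2 - 16) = (x - 4)^2*(x + 4)*(x - 4)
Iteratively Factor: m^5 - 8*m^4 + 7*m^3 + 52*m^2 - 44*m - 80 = (m - 4)*(m^4 - 4*m^3 - 9*m^2 + 16*m + 20) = (m - 4)*(m + 2)*(m^3 - 6*m^2 + 3*m + 10) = (m - 5)*(m - 4)*(m + 2)*(m^2 - m - 2) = (m - 5)*(m - 4)*(m - 2)*(m + 2)*(m + 1)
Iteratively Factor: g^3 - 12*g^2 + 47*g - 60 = (g - 4)*(g^2 - 8*g + 15) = (g - 4)*(g - 3)*(g - 5)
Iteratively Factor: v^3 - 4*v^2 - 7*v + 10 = (v + 2)*(v^2 - 6*v + 5) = (v - 5)*(v + 2)*(v - 1)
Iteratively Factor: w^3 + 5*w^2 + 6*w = (w)*(w^2 + 5*w + 6) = w*(w + 2)*(w + 3)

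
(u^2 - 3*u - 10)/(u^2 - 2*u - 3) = (-u^2 + 3*u + 10)/(-u^2 + 2*u + 3)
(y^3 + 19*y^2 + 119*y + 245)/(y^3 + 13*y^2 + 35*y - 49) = (y + 5)/(y - 1)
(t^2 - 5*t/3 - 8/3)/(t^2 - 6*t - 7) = (t - 8/3)/(t - 7)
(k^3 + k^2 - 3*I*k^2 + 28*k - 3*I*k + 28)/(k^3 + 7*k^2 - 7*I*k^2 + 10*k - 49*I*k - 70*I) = (k^2 + k*(1 + 4*I) + 4*I)/(k^2 + 7*k + 10)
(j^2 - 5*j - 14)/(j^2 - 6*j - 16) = (j - 7)/(j - 8)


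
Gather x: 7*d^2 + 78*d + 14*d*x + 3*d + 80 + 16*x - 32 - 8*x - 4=7*d^2 + 81*d + x*(14*d + 8) + 44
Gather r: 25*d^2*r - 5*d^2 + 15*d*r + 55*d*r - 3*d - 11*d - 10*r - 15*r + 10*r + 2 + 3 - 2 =-5*d^2 - 14*d + r*(25*d^2 + 70*d - 15) + 3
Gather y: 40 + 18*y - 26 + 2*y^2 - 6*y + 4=2*y^2 + 12*y + 18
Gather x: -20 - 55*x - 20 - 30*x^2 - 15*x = -30*x^2 - 70*x - 40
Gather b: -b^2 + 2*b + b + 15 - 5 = -b^2 + 3*b + 10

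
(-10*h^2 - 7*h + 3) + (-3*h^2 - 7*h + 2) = -13*h^2 - 14*h + 5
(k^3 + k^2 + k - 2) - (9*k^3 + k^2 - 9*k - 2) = -8*k^3 + 10*k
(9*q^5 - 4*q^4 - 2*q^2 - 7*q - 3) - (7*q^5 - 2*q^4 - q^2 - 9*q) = 2*q^5 - 2*q^4 - q^2 + 2*q - 3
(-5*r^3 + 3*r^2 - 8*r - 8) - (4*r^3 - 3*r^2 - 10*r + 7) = -9*r^3 + 6*r^2 + 2*r - 15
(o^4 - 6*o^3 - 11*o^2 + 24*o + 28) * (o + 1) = o^5 - 5*o^4 - 17*o^3 + 13*o^2 + 52*o + 28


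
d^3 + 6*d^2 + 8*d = d*(d + 2)*(d + 4)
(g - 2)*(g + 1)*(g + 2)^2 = g^4 + 3*g^3 - 2*g^2 - 12*g - 8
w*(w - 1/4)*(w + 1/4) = w^3 - w/16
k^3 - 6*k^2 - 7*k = k*(k - 7)*(k + 1)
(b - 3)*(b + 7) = b^2 + 4*b - 21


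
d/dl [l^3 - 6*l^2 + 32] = 3*l*(l - 4)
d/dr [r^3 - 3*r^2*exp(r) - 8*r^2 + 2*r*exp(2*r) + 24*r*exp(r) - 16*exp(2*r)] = -3*r^2*exp(r) + 3*r^2 + 4*r*exp(2*r) + 18*r*exp(r) - 16*r - 30*exp(2*r) + 24*exp(r)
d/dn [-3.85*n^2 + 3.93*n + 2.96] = 3.93 - 7.7*n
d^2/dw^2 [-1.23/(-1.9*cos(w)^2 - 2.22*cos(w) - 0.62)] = (-17.7612*(1 - cos(w)^2)^2 - 15.56442*cos(w)^3 - 9.146772*cos(w)^2 + 32.821812*cos(w) + 26.987184)/(1.9*cos(w)^2 + 2.22*cos(w) + 0.62)^3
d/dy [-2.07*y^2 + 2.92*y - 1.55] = 2.92 - 4.14*y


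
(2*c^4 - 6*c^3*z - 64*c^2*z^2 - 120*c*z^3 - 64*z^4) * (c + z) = 2*c^5 - 4*c^4*z - 70*c^3*z^2 - 184*c^2*z^3 - 184*c*z^4 - 64*z^5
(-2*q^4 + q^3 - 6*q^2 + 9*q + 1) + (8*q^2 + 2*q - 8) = -2*q^4 + q^3 + 2*q^2 + 11*q - 7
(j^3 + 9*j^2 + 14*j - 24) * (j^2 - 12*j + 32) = j^5 - 3*j^4 - 62*j^3 + 96*j^2 + 736*j - 768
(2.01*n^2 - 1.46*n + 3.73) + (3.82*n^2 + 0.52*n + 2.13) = 5.83*n^2 - 0.94*n + 5.86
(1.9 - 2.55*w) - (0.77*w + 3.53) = -3.32*w - 1.63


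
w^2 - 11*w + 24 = (w - 8)*(w - 3)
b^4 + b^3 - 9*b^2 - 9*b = b*(b - 3)*(b + 1)*(b + 3)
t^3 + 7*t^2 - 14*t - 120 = (t - 4)*(t + 5)*(t + 6)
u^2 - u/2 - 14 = (u - 4)*(u + 7/2)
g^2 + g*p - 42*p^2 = (g - 6*p)*(g + 7*p)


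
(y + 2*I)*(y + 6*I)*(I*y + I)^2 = -y^4 - 2*y^3 - 8*I*y^3 + 11*y^2 - 16*I*y^2 + 24*y - 8*I*y + 12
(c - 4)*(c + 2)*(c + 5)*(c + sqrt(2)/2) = c^4 + sqrt(2)*c^3/2 + 3*c^3 - 18*c^2 + 3*sqrt(2)*c^2/2 - 40*c - 9*sqrt(2)*c - 20*sqrt(2)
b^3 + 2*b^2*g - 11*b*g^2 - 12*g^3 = (b - 3*g)*(b + g)*(b + 4*g)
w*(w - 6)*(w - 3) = w^3 - 9*w^2 + 18*w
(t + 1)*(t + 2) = t^2 + 3*t + 2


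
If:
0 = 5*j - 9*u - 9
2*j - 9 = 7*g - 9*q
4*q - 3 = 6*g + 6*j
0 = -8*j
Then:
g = 9/26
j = 0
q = 33/26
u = -1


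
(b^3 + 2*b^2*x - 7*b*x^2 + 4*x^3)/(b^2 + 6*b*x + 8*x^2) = (b^2 - 2*b*x + x^2)/(b + 2*x)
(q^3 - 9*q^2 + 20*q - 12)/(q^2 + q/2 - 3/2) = 2*(q^2 - 8*q + 12)/(2*q + 3)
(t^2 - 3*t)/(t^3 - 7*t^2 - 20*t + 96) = t/(t^2 - 4*t - 32)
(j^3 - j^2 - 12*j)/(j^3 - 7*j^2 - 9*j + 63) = j*(j - 4)/(j^2 - 10*j + 21)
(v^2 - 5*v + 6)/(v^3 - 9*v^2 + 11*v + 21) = (v - 2)/(v^2 - 6*v - 7)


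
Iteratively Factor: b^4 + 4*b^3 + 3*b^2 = (b + 1)*(b^3 + 3*b^2) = b*(b + 1)*(b^2 + 3*b) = b*(b + 1)*(b + 3)*(b)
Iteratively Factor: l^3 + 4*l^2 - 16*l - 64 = (l + 4)*(l^2 - 16) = (l + 4)^2*(l - 4)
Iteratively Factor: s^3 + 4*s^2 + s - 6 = (s + 3)*(s^2 + s - 2) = (s + 2)*(s + 3)*(s - 1)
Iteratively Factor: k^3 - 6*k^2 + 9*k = (k)*(k^2 - 6*k + 9) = k*(k - 3)*(k - 3)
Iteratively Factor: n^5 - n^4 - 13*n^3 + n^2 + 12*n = (n - 1)*(n^4 - 13*n^2 - 12*n) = n*(n - 1)*(n^3 - 13*n - 12) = n*(n - 1)*(n + 1)*(n^2 - n - 12) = n*(n - 4)*(n - 1)*(n + 1)*(n + 3)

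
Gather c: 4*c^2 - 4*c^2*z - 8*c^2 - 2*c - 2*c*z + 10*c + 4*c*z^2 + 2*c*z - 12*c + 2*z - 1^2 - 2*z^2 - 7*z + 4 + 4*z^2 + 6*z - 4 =c^2*(-4*z - 4) + c*(4*z^2 - 4) + 2*z^2 + z - 1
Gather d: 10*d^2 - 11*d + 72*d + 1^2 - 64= 10*d^2 + 61*d - 63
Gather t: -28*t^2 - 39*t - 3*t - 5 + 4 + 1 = -28*t^2 - 42*t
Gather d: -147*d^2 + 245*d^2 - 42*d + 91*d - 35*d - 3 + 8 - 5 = 98*d^2 + 14*d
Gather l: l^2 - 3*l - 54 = l^2 - 3*l - 54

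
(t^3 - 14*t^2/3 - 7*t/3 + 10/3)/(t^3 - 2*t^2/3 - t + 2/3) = (t - 5)/(t - 1)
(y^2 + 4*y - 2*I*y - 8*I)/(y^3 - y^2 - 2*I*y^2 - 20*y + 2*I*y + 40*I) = 1/(y - 5)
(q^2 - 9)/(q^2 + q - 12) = (q + 3)/(q + 4)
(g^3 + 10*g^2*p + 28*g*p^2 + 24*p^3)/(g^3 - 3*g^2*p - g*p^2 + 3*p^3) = (g^3 + 10*g^2*p + 28*g*p^2 + 24*p^3)/(g^3 - 3*g^2*p - g*p^2 + 3*p^3)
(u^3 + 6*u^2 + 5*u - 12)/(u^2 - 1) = (u^2 + 7*u + 12)/(u + 1)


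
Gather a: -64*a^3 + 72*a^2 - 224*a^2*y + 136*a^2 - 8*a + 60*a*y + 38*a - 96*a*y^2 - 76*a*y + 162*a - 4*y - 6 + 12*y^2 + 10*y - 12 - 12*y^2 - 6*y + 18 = -64*a^3 + a^2*(208 - 224*y) + a*(-96*y^2 - 16*y + 192)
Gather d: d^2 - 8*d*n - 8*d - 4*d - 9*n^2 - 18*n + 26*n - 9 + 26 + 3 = d^2 + d*(-8*n - 12) - 9*n^2 + 8*n + 20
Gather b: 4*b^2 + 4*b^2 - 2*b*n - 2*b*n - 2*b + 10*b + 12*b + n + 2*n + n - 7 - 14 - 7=8*b^2 + b*(20 - 4*n) + 4*n - 28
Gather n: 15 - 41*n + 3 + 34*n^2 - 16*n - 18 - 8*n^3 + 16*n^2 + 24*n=-8*n^3 + 50*n^2 - 33*n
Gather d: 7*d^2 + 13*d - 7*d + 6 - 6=7*d^2 + 6*d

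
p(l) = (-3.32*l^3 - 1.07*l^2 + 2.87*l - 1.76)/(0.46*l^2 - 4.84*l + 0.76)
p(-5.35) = 11.57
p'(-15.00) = -5.97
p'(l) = (4.84 - 0.92*l)*(-3.32*l^3 - 1.07*l^2 + 2.87*l - 1.76)/(0.46*l^2 - 4.84*l + 0.76)^2 + (-9.96*l^2 - 2.14*l + 2.87)/(0.46*l^2 - 4.84*l + 0.76)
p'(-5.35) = -3.96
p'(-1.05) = -1.23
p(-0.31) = -1.15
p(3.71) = 16.14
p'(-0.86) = -1.10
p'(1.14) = 1.96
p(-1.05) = -0.33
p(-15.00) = 61.74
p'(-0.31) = -1.44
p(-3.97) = 6.53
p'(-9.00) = -5.07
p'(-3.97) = -3.31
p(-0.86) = -0.55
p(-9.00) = 28.27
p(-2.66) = 2.70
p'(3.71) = 10.96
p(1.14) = 1.15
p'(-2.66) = -2.50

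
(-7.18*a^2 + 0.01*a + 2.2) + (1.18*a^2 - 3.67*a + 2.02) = -6.0*a^2 - 3.66*a + 4.22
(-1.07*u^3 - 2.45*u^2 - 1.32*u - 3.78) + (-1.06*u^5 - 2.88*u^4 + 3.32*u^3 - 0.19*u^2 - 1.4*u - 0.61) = -1.06*u^5 - 2.88*u^4 + 2.25*u^3 - 2.64*u^2 - 2.72*u - 4.39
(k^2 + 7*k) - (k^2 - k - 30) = 8*k + 30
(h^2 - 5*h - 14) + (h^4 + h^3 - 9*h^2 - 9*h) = h^4 + h^3 - 8*h^2 - 14*h - 14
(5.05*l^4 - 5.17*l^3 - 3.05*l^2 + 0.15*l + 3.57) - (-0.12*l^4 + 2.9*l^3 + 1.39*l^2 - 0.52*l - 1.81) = 5.17*l^4 - 8.07*l^3 - 4.44*l^2 + 0.67*l + 5.38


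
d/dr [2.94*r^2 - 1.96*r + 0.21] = 5.88*r - 1.96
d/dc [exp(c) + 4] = exp(c)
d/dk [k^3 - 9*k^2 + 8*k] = 3*k^2 - 18*k + 8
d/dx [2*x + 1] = 2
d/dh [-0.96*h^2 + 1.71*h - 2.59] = 1.71 - 1.92*h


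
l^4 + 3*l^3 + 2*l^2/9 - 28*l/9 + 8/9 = (l - 2/3)*(l - 1/3)*(l + 2)^2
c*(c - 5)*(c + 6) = c^3 + c^2 - 30*c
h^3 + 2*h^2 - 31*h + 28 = (h - 4)*(h - 1)*(h + 7)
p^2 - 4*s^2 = (p - 2*s)*(p + 2*s)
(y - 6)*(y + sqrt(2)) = y^2 - 6*y + sqrt(2)*y - 6*sqrt(2)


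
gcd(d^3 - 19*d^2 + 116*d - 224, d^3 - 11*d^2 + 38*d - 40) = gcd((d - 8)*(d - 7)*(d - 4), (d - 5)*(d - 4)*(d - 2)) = d - 4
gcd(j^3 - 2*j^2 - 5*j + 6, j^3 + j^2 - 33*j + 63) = j - 3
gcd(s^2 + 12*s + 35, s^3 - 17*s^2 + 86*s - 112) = 1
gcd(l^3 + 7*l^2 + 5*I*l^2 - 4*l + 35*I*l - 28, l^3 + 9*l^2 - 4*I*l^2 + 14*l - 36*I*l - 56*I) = l + 7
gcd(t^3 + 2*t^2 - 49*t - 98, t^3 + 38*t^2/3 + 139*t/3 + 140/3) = t + 7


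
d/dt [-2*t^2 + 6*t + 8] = 6 - 4*t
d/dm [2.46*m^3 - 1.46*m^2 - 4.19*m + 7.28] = 7.38*m^2 - 2.92*m - 4.19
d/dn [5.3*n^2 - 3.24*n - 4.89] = 10.6*n - 3.24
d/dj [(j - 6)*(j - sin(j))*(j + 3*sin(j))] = (6 - j)*(j + 3*sin(j))*(cos(j) - 1) + (j - 6)*(j - sin(j))*(3*cos(j) + 1) + (j - sin(j))*(j + 3*sin(j))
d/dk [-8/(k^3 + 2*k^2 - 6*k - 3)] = 8*(3*k^2 + 4*k - 6)/(k^3 + 2*k^2 - 6*k - 3)^2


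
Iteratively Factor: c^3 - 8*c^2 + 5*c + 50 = (c - 5)*(c^2 - 3*c - 10) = (c - 5)*(c + 2)*(c - 5)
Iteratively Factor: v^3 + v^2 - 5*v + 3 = (v + 3)*(v^2 - 2*v + 1) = (v - 1)*(v + 3)*(v - 1)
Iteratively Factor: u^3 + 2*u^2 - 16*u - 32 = (u - 4)*(u^2 + 6*u + 8) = (u - 4)*(u + 4)*(u + 2)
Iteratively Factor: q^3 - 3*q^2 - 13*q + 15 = (q - 5)*(q^2 + 2*q - 3) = (q - 5)*(q - 1)*(q + 3)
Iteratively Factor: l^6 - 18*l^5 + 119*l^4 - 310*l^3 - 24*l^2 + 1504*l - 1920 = (l - 3)*(l^5 - 15*l^4 + 74*l^3 - 88*l^2 - 288*l + 640) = (l - 4)*(l - 3)*(l^4 - 11*l^3 + 30*l^2 + 32*l - 160) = (l - 4)*(l - 3)*(l + 2)*(l^3 - 13*l^2 + 56*l - 80) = (l - 4)^2*(l - 3)*(l + 2)*(l^2 - 9*l + 20) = (l - 5)*(l - 4)^2*(l - 3)*(l + 2)*(l - 4)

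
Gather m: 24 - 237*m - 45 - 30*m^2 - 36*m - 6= -30*m^2 - 273*m - 27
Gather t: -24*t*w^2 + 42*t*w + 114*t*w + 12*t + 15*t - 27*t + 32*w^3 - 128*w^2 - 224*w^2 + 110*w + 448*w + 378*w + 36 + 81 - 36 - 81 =t*(-24*w^2 + 156*w) + 32*w^3 - 352*w^2 + 936*w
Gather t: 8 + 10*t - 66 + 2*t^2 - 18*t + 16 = 2*t^2 - 8*t - 42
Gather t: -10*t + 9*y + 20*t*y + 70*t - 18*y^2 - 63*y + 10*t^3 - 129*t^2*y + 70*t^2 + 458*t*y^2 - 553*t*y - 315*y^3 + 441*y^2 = 10*t^3 + t^2*(70 - 129*y) + t*(458*y^2 - 533*y + 60) - 315*y^3 + 423*y^2 - 54*y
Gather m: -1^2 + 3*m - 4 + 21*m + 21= 24*m + 16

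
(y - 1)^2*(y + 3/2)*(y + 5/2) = y^4 + 2*y^3 - 13*y^2/4 - 7*y/2 + 15/4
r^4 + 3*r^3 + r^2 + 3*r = r*(r + 3)*(r - I)*(r + I)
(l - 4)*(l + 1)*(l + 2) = l^3 - l^2 - 10*l - 8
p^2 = p^2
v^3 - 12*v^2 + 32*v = v*(v - 8)*(v - 4)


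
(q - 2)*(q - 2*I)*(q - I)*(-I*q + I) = -I*q^4 - 3*q^3 + 3*I*q^3 + 9*q^2 - 6*q - 6*I*q + 4*I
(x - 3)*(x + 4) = x^2 + x - 12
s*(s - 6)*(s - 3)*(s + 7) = s^4 - 2*s^3 - 45*s^2 + 126*s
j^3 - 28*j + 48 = (j - 4)*(j - 2)*(j + 6)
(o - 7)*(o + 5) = o^2 - 2*o - 35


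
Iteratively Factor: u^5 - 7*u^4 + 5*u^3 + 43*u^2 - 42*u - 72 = (u + 2)*(u^4 - 9*u^3 + 23*u^2 - 3*u - 36) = (u - 3)*(u + 2)*(u^3 - 6*u^2 + 5*u + 12) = (u - 3)^2*(u + 2)*(u^2 - 3*u - 4) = (u - 4)*(u - 3)^2*(u + 2)*(u + 1)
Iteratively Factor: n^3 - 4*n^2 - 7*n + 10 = (n - 5)*(n^2 + n - 2) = (n - 5)*(n - 1)*(n + 2)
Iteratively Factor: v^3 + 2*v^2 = (v)*(v^2 + 2*v) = v*(v + 2)*(v)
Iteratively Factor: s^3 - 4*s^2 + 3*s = (s)*(s^2 - 4*s + 3) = s*(s - 1)*(s - 3)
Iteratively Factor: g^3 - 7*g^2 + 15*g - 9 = (g - 1)*(g^2 - 6*g + 9) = (g - 3)*(g - 1)*(g - 3)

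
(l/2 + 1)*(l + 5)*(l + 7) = l^3/2 + 7*l^2 + 59*l/2 + 35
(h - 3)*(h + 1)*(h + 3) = h^3 + h^2 - 9*h - 9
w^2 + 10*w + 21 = (w + 3)*(w + 7)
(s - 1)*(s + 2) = s^2 + s - 2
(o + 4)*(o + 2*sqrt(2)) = o^2 + 2*sqrt(2)*o + 4*o + 8*sqrt(2)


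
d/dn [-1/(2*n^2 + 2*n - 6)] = (n + 1/2)/(n^2 + n - 3)^2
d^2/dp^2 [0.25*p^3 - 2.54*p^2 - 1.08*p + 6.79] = 1.5*p - 5.08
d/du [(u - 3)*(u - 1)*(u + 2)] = 3*u^2 - 4*u - 5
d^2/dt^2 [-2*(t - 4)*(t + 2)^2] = -12*t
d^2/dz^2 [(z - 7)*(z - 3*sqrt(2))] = 2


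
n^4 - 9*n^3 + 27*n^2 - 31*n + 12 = (n - 4)*(n - 3)*(n - 1)^2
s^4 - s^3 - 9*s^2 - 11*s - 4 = (s - 4)*(s + 1)^3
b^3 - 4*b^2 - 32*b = b*(b - 8)*(b + 4)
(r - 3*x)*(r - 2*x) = r^2 - 5*r*x + 6*x^2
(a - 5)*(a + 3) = a^2 - 2*a - 15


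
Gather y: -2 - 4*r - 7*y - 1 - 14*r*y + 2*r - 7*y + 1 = -2*r + y*(-14*r - 14) - 2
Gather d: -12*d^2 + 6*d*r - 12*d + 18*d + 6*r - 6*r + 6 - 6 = -12*d^2 + d*(6*r + 6)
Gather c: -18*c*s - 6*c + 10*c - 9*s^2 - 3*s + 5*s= c*(4 - 18*s) - 9*s^2 + 2*s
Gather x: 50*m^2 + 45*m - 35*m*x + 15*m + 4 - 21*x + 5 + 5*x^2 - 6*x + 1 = 50*m^2 + 60*m + 5*x^2 + x*(-35*m - 27) + 10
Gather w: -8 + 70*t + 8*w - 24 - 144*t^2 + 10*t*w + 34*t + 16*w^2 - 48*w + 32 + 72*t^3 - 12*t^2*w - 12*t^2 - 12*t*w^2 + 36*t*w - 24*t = 72*t^3 - 156*t^2 + 80*t + w^2*(16 - 12*t) + w*(-12*t^2 + 46*t - 40)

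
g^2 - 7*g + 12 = (g - 4)*(g - 3)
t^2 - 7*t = t*(t - 7)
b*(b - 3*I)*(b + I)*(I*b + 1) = I*b^4 + 3*b^3 + I*b^2 + 3*b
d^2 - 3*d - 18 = (d - 6)*(d + 3)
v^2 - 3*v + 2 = (v - 2)*(v - 1)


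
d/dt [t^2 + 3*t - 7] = 2*t + 3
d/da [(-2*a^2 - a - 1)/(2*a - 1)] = (-4*a^2 + 4*a + 3)/(4*a^2 - 4*a + 1)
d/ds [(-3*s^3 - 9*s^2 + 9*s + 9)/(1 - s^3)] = 9*(-s^4 + 2*s^3 + 2*s^2 - 2*s + 1)/(s^6 - 2*s^3 + 1)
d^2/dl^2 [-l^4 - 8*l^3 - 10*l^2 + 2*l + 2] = -12*l^2 - 48*l - 20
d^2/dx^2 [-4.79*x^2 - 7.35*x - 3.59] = -9.58000000000000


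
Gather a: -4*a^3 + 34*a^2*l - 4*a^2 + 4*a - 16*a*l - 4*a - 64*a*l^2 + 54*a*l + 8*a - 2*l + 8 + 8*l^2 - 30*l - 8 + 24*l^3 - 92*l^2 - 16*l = -4*a^3 + a^2*(34*l - 4) + a*(-64*l^2 + 38*l + 8) + 24*l^3 - 84*l^2 - 48*l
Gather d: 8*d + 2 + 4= 8*d + 6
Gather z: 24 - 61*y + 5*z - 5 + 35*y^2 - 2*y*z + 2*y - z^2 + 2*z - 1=35*y^2 - 59*y - z^2 + z*(7 - 2*y) + 18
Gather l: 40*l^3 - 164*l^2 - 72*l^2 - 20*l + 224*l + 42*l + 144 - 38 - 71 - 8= 40*l^3 - 236*l^2 + 246*l + 27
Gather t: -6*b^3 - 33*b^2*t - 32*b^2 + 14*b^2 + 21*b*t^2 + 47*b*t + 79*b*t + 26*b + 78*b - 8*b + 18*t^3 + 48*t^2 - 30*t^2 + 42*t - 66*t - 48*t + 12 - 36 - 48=-6*b^3 - 18*b^2 + 96*b + 18*t^3 + t^2*(21*b + 18) + t*(-33*b^2 + 126*b - 72) - 72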